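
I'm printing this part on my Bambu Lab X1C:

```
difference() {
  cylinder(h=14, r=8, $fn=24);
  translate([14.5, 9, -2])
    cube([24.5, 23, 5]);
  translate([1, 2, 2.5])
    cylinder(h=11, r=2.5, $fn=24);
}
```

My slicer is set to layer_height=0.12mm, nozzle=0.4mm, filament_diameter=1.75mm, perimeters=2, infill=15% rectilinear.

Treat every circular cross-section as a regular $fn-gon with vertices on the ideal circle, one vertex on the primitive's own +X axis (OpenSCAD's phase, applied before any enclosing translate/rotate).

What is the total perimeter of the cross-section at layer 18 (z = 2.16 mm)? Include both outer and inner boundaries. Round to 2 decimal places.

At z = 2.16 mm: the cylinder: section is a regular 24-gon, circumradius r=8 (perimeter = 2·24·8.000·sin(180°/24) = 50.12 mm); the cube at (14.5, 9) is present — its section is the full 24.5×23 rectangle (perimeter 95.00 mm); the cylinder at (1, 2) is not intersected at this z (z outside [2.5, 13.5]); Taking the first minus the rest: starting from the r=8 cylinder, the 24.5×23 cube at (14.5, 9) misses the remaining region (no effect) — boundary = 50.12 mm. Overall, the cross-section is a single solid region. Total boundary length (outer) = 50.12 mm.

50.12 mm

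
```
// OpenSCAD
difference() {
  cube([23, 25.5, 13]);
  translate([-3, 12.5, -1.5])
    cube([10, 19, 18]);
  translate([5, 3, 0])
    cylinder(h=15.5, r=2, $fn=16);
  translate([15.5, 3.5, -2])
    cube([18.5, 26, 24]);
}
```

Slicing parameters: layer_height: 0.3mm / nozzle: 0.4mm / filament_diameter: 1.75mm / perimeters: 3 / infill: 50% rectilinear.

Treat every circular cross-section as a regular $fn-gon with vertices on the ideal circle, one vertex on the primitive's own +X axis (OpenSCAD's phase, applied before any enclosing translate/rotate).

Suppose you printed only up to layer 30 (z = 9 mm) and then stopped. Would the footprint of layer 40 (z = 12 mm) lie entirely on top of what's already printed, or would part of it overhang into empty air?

entirely on top

Compare the two slices. At z = 9: the 23×25.5 cube contributes its full rectangle (area 586.50 mm²); the cube at (-3, 12.5) is present — its section is the full 10×19 rectangle (area 190.00 mm²); the r=2 cylinder at (5, 3) gives a regular 16-gon of circumradius 2 (constant along its height) (area = (16/2)·2.000²·sin(360°/16) = 12.25 mm²); the 18.5×26 cube at (15.5, 3.5) contributes its full rectangle (area 481.00 mm²); Subtracting the remaining from the first: starting from the 23×25.5 cube (586.50 mm²), the 10×19 cube at (-3, 12.5) partially overlaps it — only the 91.00 mm² overlap (of its 190.00 mm²) is removed, clipping the outline; the r=2 cylinder at (5, 3) lies wholly inside it (removes its full 12.25 mm² and its 12.49 mm outline becomes a hole wall); the 18.5×26 cube at (15.5, 3.5) partially overlaps it — only the 165.00 mm² overlap (of its 481.00 mm²) is removed, clipping the outline — area = 318.25 mm². At z = 12: the cube (footprint 23×25.5) is included at this height (area 586.50 mm²); the cube at (-3, 12.5) is present — its section is the full 10×19 rectangle (area 190.00 mm²); the cylinder at (5, 3): section is a regular 16-gon, circumradius r=2 (area = (16/2)·2.000²·sin(360°/16) = 12.25 mm²); the cube at (15.5, 3.5) (footprint 18.5×26) is included at this height (area 481.00 mm²); After the difference (first − rest): starting from the 23×25.5 cube (586.50 mm²), the 10×19 cube at (-3, 12.5) partially overlaps it — only the 91.00 mm² overlap (of its 190.00 mm²) is removed, clipping the outline; the r=2 cylinder at (5, 3) lies wholly inside it (removes its full 12.25 mm² and its 12.49 mm outline becomes a hole wall); the 18.5×26 cube at (15.5, 3.5) partially overlaps it — only the 165.00 mm² overlap (of its 481.00 mm²) is removed, clipping the outline — area = 318.25 mm². Checking containment: the cross-section at z = 12 is a subset of the cross-section at z = 9.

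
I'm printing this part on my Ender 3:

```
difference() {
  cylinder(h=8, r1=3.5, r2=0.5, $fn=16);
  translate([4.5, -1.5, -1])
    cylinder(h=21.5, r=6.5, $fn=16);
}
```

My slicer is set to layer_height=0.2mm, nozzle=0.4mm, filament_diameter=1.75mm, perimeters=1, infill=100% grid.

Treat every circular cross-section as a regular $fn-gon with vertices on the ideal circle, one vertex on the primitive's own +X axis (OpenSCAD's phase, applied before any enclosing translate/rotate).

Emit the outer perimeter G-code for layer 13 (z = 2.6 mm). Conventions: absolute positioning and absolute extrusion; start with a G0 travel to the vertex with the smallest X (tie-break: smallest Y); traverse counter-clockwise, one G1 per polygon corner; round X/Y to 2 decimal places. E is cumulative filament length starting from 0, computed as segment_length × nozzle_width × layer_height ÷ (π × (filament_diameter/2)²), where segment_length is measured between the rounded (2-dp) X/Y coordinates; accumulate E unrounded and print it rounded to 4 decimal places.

At z = 2.6 mm: the cone: at t=0.325 of its height the radius interpolates to r₁+(r₂−r₁)t = 2.525, giving a regular 16-gon of that circumradius; the r=6.5 cylinder at (4.5, -1.5) gives a regular 16-gon of circumradius 6.5 (constant along its height); After the difference (first − rest): starting from the cone, the r=6.5 cylinder at (4.5, -1.5) partially overlaps it — only the 17.00 mm² overlap (of its 129.35 mm²) is removed, clipping the outline — 1 connected region. The outline is a single polygon with 8 vertices. Extrusion per mm of travel: 0.4 × 0.2 / (π × 0.875²) = 0.033260. Accumulating E over each segment gives final E = 0.3061.

G0 X-2.52 Y0.00 Z2.60
G1 X-2.33 Y-0.97 E0.0329
G1 X-1.99 Y-1.47 E0.0530
G1 X-1.51 Y0.99 E0.1363
G1 X-0.55 Y2.42 E0.1936
G1 X-0.97 Y2.33 E0.2079
G1 X-1.79 Y1.79 E0.2406
G1 X-2.33 Y0.97 E0.2732
G1 X-2.52 Y0.00 E0.3061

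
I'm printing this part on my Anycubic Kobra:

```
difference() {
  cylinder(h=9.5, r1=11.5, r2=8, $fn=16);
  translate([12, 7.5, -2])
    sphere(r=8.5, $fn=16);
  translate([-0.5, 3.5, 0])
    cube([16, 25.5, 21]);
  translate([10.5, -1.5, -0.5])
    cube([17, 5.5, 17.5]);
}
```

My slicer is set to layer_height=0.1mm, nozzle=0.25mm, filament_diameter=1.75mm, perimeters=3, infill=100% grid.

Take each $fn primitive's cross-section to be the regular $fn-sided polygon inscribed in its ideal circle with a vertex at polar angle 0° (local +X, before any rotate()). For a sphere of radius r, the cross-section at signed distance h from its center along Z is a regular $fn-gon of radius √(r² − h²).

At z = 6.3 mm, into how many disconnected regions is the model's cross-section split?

At z = 6.3 mm: the cone: at t=0.663 of its height the radius interpolates to r₁+(r₂−r₁)t = 9.179, giving a regular 16-gon of that circumradius; the sphere at (12, 7.5): section is a regular 16-gon, circumradius = √(r²−h²) = √(8.5²−8.3²) = 1.833; the cube at (-0.5, 3.5) (footprint 16×25.5) is included at this height; the cube at (10.5, -1.5) (footprint 17×5.5) is included at this height; Taking the first minus the rest: starting from the cone, the r=8.5 sphere at (12, 7.5) misses the remaining region (no effect); the 16×25.5 cube at (-0.5, 3.5) partially overlaps it — only the 36.39 mm² overlap (of its 408.00 mm²) is removed, clipping the outline; the 17×5.5 cube at (10.5, -1.5) misses the remaining region (no effect) — 1 connected region. The result has 1 disconnected region.

1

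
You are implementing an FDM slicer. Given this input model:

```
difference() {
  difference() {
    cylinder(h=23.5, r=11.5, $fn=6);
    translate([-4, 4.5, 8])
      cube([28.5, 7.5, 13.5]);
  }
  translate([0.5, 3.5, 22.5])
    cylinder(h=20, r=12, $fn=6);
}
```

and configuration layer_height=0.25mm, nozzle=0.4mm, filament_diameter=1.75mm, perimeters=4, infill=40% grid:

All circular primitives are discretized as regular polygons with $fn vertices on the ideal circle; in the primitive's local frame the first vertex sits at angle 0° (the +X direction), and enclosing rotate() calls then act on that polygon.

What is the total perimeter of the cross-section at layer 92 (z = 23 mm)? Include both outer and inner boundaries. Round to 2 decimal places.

68.50 mm

At z = 23 mm: the r=11.5 cylinder gives a regular 6-gon of circumradius 11.5 (constant along its height) (perimeter = 2·6·11.500·sin(180°/6) = 69.00 mm); the cube at (-4, 4.5) is not intersected at this z (z outside [8, 21.5]); Taking the first minus the rest: none of the subtracted shapes is present at this height, so the r=11.5 cylinder is unchanged — boundary = 69.00 mm; the r=12 cylinder at (0.5, 3.5) gives a regular 6-gon of circumradius 12 (constant along its height) (perimeter = 2·6·12.000·sin(180°/6) = 72.00 mm); Subtracting the remaining from the first: starting from the result so far, the r=12 cylinder at (0.5, 3.5) partially overlaps it — only the 279.71 mm² overlap (of its 374.12 mm²) is removed, clipping the outline — boundary = 68.50 mm. Overall, the cross-section is a single solid region. Total boundary length (outer) = 68.50 mm.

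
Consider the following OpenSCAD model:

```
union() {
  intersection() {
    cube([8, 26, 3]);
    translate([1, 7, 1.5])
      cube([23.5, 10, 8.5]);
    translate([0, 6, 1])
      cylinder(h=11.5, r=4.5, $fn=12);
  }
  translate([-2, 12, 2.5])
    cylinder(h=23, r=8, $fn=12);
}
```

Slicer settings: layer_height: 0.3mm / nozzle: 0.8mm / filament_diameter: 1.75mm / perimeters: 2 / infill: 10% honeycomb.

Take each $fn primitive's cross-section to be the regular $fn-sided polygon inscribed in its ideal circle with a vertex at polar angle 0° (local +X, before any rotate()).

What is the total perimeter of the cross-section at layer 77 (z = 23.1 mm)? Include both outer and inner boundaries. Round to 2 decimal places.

49.69 mm

At z = 23.1 mm: the cube does not reach this height (z outside [0, 3]); the cube at (1, 7) is absent (z outside [1.5, 10]); the cylinder at (0, 6) is not intersected at this z (z outside [1, 12.5]); Keeping only the common overlap: at least one operand is absent at this height, so nothing remains; the r=8 cylinder at (-2, 12) gives a regular 12-gon of circumradius 8 (constant along its height) (perimeter = 2·12·8.000·sin(180°/12) = 49.69 mm); Taking the union: only the r=8 cylinder at (-2, 12) is present, so the union is just that shape — boundary = 49.69 mm. Overall, the cross-section is a single solid region. Total boundary length (outer) = 49.69 mm.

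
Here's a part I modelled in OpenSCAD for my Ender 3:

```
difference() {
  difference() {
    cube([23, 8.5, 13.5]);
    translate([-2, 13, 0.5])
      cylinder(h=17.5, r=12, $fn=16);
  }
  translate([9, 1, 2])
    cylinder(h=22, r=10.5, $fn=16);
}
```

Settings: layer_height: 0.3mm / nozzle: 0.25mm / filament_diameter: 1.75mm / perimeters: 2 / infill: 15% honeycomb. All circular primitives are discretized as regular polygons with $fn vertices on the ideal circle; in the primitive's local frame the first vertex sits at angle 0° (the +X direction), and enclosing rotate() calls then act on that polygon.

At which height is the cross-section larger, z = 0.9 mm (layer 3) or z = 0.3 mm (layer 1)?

layer 1 (z = 0.3 mm)

Layer 3 (z = 0.9): the cube is present — its section is the full 23×8.5 rectangle (area 195.50 mm²); the r=12 cylinder at (-2, 13) contributes a regular 16-gon of circumradius 12 (area = (16/2)·12.000²·sin(360°/16) = 440.85 mm²); Subtracting the remaining from the first: starting from the 23×8.5 cube (195.50 mm²), the r=12 cylinder at (-2, 13) partially overlaps it — only the 43.62 mm² overlap (of its 440.85 mm²) is removed, clipping the outline — area = 151.88 mm²; the cylinder at (9, 1) does not reach this height (z outside [2, 24]); Subtracting the remaining from the first: none of the subtracted shapes is present at this height, so that combined region is unchanged — area = 151.88 mm². So its area = 151.88 mm². Layer 1 (z = 0.3): the cube is present — its section is the full 23×8.5 rectangle (area 195.50 mm²); the cylinder at (-2, 13) is absent (z outside [0.5, 18]); Subtracting the remaining from the first: none of the subtracted shapes is present at this height, so the 23×8.5 cube is unchanged — area = 195.50 mm²; the cylinder at (9, 1) is absent (z outside [2, 24]); Taking the first minus the rest: none of the subtracted shapes is present at this height, so the result so far is unchanged — area = 195.50 mm². So its area = 195.50 mm². Layer 1 is larger (195.50 vs 151.88 mm²).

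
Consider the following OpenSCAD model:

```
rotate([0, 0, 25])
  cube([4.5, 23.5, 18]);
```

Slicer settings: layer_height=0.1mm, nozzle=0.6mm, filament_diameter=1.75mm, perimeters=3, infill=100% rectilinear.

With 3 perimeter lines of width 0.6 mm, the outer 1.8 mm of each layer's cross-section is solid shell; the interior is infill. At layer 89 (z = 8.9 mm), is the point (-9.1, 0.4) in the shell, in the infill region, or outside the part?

At z = 8.9 mm: the cube is present — its section is the full 4.5×23.5 rectangle; (whole slice rotated 25° about Z — lengths, areas and connectivity unchanged). Overall, the cross-section is a single solid region. Undo the 25° rotation: the query point maps to (-8.078, 4.208) in the un-rotated model frame. The nearest boundary edge runs (0.00, 23.50)→(0.00, 0.00); distance from the point to it = 8.08 mm. The point is not inside any of the regions above, so it lies outside the cross-section (8.08 mm from the nearest boundary).

outside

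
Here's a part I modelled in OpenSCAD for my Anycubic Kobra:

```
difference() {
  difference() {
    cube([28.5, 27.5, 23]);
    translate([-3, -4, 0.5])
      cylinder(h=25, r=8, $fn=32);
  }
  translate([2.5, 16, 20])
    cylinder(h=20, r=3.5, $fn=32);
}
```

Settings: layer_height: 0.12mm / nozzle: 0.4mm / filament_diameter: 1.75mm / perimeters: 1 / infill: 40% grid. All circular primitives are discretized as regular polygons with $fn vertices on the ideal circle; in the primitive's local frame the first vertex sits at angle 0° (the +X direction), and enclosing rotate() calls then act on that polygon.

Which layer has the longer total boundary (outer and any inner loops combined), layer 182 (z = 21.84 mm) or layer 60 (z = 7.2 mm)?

layer 182 (z = 21.84 mm)

Layer 182 (z = 21.84): the cube is present — its section is the full 28.5×27.5 rectangle (perimeter 112.00 mm); the r=8 cylinder at (-3, -4) contributes a regular 32-gon of circumradius 8 (perimeter = 2·32·8.000·sin(180°/32) = 50.18 mm); After the difference (first − rest): starting from the 28.5×27.5 cube, the r=8 cylinder at (-3, -4) partially overlaps it — only the 8.10 mm² overlap (of its 199.77 mm²) is removed, clipping the outline — boundary = 109.97 mm; the cylinder at (2.5, 16): section is a regular 32-gon, circumradius r=3.5 (perimeter = 2·32·3.500·sin(180°/32) = 21.96 mm); After the difference (first − rest): starting from the result so far, the r=3.5 cylinder at (2.5, 16) partially overlaps it — only the 34.93 mm² overlap (of its 38.24 mm²) is removed, clipping the outline — boundary = 121.63 mm. So its perimeter = 121.63 mm. Layer 60 (z = 7.2): the cube is present — its section is the full 28.5×27.5 rectangle (perimeter 112.00 mm); the r=8 cylinder at (-3, -4) contributes a regular 32-gon of circumradius 8 (perimeter = 2·32·8.000·sin(180°/32) = 50.18 mm); Taking the first minus the rest: starting from the 28.5×27.5 cube, the r=8 cylinder at (-3, -4) partially overlaps it — only the 8.10 mm² overlap (of its 199.77 mm²) is removed, clipping the outline — boundary = 109.97 mm; the cylinder at (2.5, 16) is absent (z outside [20, 40]); Subtracting the remaining from the first: none of the subtracted shapes is present at this height, so the result so far is unchanged — boundary = 109.97 mm. So its perimeter = 109.97 mm. Layer 182 is larger (121.63 vs 109.97 mm).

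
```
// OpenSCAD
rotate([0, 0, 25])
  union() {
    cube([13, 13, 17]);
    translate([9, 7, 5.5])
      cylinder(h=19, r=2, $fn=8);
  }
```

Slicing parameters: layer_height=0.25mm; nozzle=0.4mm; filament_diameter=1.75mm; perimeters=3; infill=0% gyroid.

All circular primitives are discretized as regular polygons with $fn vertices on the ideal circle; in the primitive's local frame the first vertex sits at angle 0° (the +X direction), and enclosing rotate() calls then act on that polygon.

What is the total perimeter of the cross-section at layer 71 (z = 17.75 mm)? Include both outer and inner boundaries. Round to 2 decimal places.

12.25 mm

At z = 17.75 mm: the cube is not intersected at this z (z outside [0, 17]); the r=2 cylinder at (9, 7) gives a regular 8-gon of circumradius 2 (constant along its height) (perimeter = 2·8·2.000·sin(180°/8) = 12.25 mm); Taking the union: only the r=2 cylinder at (9, 7) is present, so the union is just that shape — boundary = 12.25 mm; (rotated 25° about Z; rotation is an isometry so areas/perimeters/island counts are preserved). Overall, the cross-section is a single solid region. Total boundary length (outer) = 12.25 mm.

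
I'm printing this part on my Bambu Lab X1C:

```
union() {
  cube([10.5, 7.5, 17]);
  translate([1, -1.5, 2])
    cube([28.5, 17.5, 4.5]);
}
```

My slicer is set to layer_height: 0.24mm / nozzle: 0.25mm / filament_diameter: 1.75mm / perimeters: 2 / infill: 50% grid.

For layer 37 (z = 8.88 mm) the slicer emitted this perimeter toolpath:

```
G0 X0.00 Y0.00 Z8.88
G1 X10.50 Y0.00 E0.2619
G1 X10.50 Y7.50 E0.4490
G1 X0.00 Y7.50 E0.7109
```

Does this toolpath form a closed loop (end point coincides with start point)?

Start point (G0): (0.00, 0.00). End point (last G1): the path does not return to the start — open.

no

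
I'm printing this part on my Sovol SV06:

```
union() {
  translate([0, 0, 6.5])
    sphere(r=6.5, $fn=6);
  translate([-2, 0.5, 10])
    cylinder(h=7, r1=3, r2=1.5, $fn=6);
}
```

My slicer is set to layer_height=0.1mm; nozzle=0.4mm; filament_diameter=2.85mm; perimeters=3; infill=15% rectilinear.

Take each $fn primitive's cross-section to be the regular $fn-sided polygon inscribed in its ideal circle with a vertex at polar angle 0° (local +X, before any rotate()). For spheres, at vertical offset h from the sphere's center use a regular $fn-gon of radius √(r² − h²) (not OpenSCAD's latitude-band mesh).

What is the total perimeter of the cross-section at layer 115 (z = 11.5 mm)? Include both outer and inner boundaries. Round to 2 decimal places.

25.97 mm

At z = 11.5 mm: the r=6.5 sphere slices to a regular 6-gon of circumradius 4.153 (√(r²−h²) with h=5 from center) (perimeter = 2·6·4.153·sin(180°/6) = 24.92 mm); the cone at (-2, 0.5): at t=0.214 of its height the radius interpolates to r₁+(r₂−r₁)t = 2.679, giving a regular 6-gon of that circumradius (perimeter = 2·6·2.679·sin(180°/6) = 16.07 mm); Merging all regions: the regions partially overlap (shared area 16.06 mm²), so the edge portions inside another operand are dropped and the merged outline is re-measured after clipping — boundary = 25.97 mm. Overall, the cross-section is a single solid region. Total boundary length (outer) = 25.97 mm.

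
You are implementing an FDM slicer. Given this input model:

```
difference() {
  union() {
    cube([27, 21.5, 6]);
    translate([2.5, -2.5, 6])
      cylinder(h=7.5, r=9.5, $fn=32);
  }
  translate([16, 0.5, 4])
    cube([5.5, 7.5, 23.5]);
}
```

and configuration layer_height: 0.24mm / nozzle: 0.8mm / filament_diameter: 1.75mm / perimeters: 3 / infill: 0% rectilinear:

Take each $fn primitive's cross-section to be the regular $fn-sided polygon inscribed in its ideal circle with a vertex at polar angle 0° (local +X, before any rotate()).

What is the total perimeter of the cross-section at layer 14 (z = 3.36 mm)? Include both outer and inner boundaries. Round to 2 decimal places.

97.00 mm

At z = 3.36 mm: the cube (footprint 27×21.5) is included at this height (perimeter 97.00 mm); the cylinder at (2.5, -2.5) does not reach this height (z outside [6, 13.5]); Merging all regions: only the 27×21.5 cube is present, so the union is just that shape — boundary = 97.00 mm; the cube at (16, 0.5) is absent (z outside [4, 27.5]); Taking the first minus the rest: none of the subtracted shapes is present at this height, so that combined region is unchanged — boundary = 97.00 mm. Overall, the cross-section is a single solid region. Total boundary length (outer) = 97.00 mm.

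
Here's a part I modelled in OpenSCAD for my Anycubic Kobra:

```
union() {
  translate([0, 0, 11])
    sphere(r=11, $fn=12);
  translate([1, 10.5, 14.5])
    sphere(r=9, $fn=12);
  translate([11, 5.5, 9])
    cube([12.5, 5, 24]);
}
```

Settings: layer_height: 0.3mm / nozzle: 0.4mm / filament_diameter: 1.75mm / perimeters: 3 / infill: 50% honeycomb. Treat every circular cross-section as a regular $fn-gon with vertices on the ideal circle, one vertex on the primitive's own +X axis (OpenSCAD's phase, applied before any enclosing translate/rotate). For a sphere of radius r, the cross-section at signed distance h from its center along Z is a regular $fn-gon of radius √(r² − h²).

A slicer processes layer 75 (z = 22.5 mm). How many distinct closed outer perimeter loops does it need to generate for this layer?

At z = 22.5 mm: the sphere does not reach this height (|z−center|=11.500 > r=11); the r=9 sphere at (1, 10.5) slices to a regular 12-gon of circumradius 4.123 (√(r²−h²) with h=8 from center); the cube at (11, 5.5) is present — its section is the full 12.5×5 rectangle; Taking the union: the 2 present regions are separate (no shared area or edge), so areas and boundary lengths simply add and each stays a separate island — 2 connected regions. The result has 2 disconnected regions.

2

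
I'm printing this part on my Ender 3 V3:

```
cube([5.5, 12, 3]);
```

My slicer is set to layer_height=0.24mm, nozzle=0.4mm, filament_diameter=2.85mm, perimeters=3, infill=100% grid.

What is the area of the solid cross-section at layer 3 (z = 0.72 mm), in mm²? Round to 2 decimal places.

66.00 mm²

At z = 0.72 mm: the cube is present — its section is the full 5.5×12 rectangle (area 66.00 mm²). Overall, the cross-section is a single solid region. Net area = 66.00 mm².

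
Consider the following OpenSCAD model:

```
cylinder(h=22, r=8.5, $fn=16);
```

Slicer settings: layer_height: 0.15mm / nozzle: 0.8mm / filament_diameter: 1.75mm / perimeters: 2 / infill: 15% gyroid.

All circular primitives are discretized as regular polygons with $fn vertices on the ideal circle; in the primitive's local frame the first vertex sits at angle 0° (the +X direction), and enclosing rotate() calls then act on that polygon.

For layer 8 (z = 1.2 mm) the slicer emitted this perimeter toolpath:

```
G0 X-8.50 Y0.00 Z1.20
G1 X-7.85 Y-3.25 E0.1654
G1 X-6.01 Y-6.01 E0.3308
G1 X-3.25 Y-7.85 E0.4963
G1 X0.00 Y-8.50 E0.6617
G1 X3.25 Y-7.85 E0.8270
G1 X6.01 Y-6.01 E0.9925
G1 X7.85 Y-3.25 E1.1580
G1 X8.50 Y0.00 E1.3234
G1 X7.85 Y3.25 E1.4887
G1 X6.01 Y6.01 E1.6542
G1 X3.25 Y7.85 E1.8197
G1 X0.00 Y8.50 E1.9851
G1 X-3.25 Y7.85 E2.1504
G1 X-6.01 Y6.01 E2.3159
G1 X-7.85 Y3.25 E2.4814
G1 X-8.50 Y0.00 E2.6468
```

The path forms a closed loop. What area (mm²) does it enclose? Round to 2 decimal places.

Apply the shoelace formula to the sequence of (X, Y) vertices; enclosed area = 221.08 mm².

221.08 mm²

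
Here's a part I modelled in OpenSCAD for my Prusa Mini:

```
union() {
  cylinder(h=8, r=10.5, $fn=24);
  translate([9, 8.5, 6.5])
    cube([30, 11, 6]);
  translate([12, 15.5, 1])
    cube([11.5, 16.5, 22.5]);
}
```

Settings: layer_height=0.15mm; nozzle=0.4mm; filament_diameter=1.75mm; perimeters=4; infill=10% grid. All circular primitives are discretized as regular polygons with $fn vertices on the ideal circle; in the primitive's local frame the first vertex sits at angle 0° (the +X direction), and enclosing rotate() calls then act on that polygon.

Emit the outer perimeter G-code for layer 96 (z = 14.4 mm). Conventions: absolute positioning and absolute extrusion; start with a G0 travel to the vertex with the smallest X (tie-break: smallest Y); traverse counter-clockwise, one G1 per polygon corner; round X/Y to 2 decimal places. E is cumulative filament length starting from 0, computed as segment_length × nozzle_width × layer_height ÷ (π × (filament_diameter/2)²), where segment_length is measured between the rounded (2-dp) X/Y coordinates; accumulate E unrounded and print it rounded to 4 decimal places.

At z = 14.4 mm: the cylinder does not reach this height (z outside [0, 8]); the cube at (9, 8.5) does not reach this height (z outside [6.5, 12.5]); the 11.5×16.5 cube at (12, 15.5) contributes its full rectangle; Combining (union): only the 11.5×16.5 cube at (12, 15.5) is present, so the union is just that shape — 1 connected region. The outline is a single polygon with 4 vertices. Extrusion per mm of travel: 0.4 × 0.15 / (π × 0.875²) = 0.024945. Accumulating E over each segment gives final E = 1.3969.

G0 X12.00 Y15.50 Z14.40
G1 X23.50 Y15.50 E0.2869
G1 X23.50 Y32.00 E0.6985
G1 X12.00 Y32.00 E0.9853
G1 X12.00 Y15.50 E1.3969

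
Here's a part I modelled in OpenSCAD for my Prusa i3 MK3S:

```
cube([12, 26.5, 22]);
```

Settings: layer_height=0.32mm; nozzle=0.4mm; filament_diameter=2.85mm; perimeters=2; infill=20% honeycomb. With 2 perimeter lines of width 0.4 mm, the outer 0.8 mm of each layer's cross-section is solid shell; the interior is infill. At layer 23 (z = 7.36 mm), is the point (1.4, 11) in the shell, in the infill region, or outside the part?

At z = 7.36 mm: the cube is present — its section is the full 12×26.5 rectangle. Overall, the cross-section is a single solid region. The nearest boundary edge runs (0.00, 26.50)→(0.00, 0.00); distance from the point to it = 1.40 mm. The point is inside the cross-section and 1.40 mm from the nearest boundary — more than the 0.8 mm shell width (2 × 0.4), so it's in the infill interior.

infill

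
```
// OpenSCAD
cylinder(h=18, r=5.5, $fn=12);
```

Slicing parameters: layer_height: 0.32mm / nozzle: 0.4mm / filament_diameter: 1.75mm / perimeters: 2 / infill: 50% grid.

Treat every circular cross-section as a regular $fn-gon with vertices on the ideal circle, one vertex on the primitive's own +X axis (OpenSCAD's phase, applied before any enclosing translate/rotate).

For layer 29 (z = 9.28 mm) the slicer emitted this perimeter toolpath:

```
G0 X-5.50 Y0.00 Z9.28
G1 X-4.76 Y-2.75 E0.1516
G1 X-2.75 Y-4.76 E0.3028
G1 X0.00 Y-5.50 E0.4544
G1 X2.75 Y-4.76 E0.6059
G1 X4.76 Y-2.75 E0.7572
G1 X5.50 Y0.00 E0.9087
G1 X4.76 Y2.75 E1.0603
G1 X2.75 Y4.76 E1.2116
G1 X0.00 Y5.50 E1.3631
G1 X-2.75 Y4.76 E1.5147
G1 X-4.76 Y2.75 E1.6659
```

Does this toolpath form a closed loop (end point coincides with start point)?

Start point (G0): (-5.50, 0.00). End point (last G1): the path does not return to the start — open.

no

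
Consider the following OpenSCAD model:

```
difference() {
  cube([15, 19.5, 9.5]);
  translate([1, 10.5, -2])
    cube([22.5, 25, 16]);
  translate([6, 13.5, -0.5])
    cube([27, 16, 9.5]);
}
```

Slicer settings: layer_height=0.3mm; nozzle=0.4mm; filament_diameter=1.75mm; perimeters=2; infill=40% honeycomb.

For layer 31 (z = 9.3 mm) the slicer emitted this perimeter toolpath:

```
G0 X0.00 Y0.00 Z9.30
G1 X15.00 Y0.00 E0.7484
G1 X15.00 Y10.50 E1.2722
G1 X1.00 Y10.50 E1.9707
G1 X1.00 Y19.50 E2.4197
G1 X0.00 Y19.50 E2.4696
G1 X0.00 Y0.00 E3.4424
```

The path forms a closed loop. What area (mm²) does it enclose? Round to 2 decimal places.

166.50 mm²

Apply the shoelace formula to the sequence of (X, Y) vertices; enclosed area = 166.50 mm².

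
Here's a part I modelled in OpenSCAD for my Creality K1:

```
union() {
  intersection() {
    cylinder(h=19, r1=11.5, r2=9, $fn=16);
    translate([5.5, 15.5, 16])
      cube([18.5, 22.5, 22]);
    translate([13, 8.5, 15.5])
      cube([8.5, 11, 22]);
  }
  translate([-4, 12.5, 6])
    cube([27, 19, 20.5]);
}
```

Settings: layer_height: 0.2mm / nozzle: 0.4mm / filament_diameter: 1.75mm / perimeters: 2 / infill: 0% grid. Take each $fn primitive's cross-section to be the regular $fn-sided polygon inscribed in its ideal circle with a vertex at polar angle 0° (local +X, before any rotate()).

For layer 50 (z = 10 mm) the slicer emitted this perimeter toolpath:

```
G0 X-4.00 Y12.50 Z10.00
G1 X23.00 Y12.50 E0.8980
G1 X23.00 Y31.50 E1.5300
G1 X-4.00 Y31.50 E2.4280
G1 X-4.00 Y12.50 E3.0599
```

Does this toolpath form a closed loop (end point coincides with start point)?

Start point (G0): (-4.00, 12.50). End point (last G1): the path returns to the start — closed.

yes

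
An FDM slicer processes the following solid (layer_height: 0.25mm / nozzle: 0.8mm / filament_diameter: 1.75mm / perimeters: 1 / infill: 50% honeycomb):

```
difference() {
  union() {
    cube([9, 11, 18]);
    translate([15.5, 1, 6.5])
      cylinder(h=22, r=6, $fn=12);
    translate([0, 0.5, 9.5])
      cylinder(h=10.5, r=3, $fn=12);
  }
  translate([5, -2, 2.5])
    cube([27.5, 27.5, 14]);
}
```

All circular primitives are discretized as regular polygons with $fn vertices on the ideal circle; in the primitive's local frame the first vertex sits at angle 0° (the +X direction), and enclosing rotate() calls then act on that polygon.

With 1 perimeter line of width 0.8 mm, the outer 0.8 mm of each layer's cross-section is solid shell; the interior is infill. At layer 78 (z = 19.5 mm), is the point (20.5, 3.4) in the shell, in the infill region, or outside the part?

At z = 19.5 mm: the cube is not intersected at this z (z outside [0, 18]); the cylinder at (15.5, 1): section is a regular 12-gon, circumradius r=6; the r=3 cylinder at (0, 0.5) gives a regular 12-gon of circumradius 3 (constant along its height); Taking the union: the 2 present regions are separate (no shared area or edge), so areas and boundary lengths simply add and each stays a separate island — 2 connected regions; the cube at (5, -2) is not intersected at this z (z outside [2.5, 16.5]); Subtracting the remaining from the first: none of the subtracted shapes is present at this height, so the result so far is unchanged — 2 connected regions. Overall, the cross-section has 2 separate islands. The nearest boundary edge runs (20.70, 4.00)→(21.50, 1.00); distance from the point to it = 0.34 mm. (Shell/infill is judged within the island containing the point — the largest one.) The point is inside the cross-section, 0.34 mm from the nearest boundary — within the 0.8 mm shell band (1 × 0.8).

shell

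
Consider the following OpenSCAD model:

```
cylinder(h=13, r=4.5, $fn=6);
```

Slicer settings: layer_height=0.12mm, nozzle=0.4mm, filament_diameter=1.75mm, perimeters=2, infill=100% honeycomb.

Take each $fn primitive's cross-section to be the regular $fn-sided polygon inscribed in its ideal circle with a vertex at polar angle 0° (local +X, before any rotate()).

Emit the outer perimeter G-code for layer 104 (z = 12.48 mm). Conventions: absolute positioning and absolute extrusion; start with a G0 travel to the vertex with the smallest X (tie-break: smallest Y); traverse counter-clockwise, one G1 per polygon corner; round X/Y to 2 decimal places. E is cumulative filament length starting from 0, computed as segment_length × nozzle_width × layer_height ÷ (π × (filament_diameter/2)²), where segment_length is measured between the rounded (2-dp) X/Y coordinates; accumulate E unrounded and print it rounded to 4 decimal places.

G0 X-4.50 Y0.00 Z12.48
G1 X-2.25 Y-3.90 E0.0899
G1 X2.25 Y-3.90 E0.1797
G1 X4.50 Y0.00 E0.2695
G1 X2.25 Y3.90 E0.3594
G1 X-2.25 Y3.90 E0.4492
G1 X-4.50 Y0.00 E0.5390

At z = 12.48 mm: the cylinder: section is a regular 6-gon, circumradius r=4.5. The outline is a single polygon with 6 vertices. Extrusion per mm of travel: 0.4 × 0.12 / (π × 0.875²) = 0.019956. Accumulating E over each segment gives final E = 0.5390.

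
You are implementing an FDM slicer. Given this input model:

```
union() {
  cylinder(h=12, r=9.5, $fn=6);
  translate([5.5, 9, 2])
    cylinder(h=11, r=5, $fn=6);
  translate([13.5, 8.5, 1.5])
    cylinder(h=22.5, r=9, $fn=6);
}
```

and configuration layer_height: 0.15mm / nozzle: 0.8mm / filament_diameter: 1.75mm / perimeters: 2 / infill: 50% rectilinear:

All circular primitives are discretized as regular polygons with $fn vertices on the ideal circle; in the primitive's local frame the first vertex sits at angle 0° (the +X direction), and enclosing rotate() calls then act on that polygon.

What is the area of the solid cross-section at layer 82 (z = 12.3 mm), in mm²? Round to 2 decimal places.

245.23 mm²

At z = 12.3 mm: the cylinder is not intersected at this z (z outside [0, 12]); the cylinder at (5.5, 9): section is a regular 6-gon, circumradius r=5 (area = (6/2)·5.000²·sin(360°/6) = 64.95 mm²); the cylinder at (13.5, 8.5): section is a regular 6-gon, circumradius r=9 (area = (6/2)·9.000²·sin(360°/6) = 210.44 mm²); Taking the union: the regions partially overlap — summed areas 275.40 mm² minus the doubly-counted overlap 30.17 mm² gives 245.23 mm² — area = 245.23 mm². Overall, the cross-section is a single solid region. Net area = 245.23 mm².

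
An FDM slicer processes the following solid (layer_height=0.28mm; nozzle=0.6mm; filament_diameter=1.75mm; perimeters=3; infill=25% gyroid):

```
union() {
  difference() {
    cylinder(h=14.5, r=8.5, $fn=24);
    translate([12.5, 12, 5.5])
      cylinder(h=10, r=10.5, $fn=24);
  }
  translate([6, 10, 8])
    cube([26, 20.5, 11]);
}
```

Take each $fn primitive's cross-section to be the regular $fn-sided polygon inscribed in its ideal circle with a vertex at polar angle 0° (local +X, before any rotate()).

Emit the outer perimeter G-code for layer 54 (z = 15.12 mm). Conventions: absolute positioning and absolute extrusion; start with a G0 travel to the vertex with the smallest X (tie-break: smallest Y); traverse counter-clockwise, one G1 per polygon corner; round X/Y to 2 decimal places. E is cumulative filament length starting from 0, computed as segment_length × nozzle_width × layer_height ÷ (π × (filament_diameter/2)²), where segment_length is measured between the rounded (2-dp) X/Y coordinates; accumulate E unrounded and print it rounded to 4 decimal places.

At z = 15.12 mm: the cylinder is absent (z outside [0, 14.5]); the r=10.5 cylinder at (12.5, 12) gives a regular 24-gon of circumradius 10.5 (constant along its height); Taking the first minus the rest: the first operand is absent here, so nothing remains; the 26×20.5 cube at (6, 10) contributes its full rectangle; Merging all regions: only the 26×20.5 cube at (6, 10) is present, so the union is just that shape — 1 connected region. The outline is a single polygon with 4 vertices. Extrusion per mm of travel: 0.6 × 0.28 / (π × 0.875²) = 0.069846. Accumulating E over each segment gives final E = 6.4957.

G0 X6.00 Y10.00 Z15.12
G1 X32.00 Y10.00 E1.8160
G1 X32.00 Y30.50 E3.2479
G1 X6.00 Y30.50 E5.0639
G1 X6.00 Y10.00 E6.4957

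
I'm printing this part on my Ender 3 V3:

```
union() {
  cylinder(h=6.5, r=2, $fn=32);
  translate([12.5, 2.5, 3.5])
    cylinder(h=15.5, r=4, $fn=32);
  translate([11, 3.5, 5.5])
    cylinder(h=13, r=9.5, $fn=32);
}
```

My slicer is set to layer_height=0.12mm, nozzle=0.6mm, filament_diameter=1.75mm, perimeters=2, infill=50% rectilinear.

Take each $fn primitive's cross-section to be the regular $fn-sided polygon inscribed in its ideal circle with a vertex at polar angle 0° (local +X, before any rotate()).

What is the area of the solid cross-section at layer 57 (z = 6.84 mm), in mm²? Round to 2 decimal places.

281.71 mm²

At z = 6.84 mm: the cylinder is not intersected at this z (z outside [0, 6.5]); the r=4 cylinder at (12.5, 2.5) contributes a regular 32-gon of circumradius 4 (area = (32/2)·4.000²·sin(360°/32) = 49.94 mm²); the r=9.5 cylinder at (11, 3.5) contributes a regular 32-gon of circumradius 9.5 (area = (32/2)·9.500²·sin(360°/32) = 281.71 mm²); Taking the union: the r=4 cylinder at (12.5, 2.5) lies entirely inside the r=9.5 cylinder at (11, 3.5), so the union is just the r=9.5 cylinder at (11, 3.5) — area = 281.71 mm². Overall, the cross-section is a single solid region. Net area = 281.71 mm².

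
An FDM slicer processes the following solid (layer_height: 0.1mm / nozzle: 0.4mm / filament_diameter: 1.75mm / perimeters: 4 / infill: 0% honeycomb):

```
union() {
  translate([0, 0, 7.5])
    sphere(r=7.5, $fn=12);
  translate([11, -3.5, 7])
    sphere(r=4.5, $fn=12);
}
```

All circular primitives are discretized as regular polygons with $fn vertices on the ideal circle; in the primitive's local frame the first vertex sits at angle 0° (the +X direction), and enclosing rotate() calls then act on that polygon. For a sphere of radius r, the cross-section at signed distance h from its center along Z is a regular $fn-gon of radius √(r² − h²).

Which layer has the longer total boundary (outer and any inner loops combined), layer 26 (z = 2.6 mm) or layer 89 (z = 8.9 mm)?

layer 89 (z = 8.9 mm)

Layer 26 (z = 2.6): the r=7.5 sphere slices to a regular 12-gon of circumradius 5.678 (√(r²−h²) with h=4.9 from center) (perimeter = 2·12·5.678·sin(180°/12) = 35.27 mm); the sphere at (11, -3.5): section is a regular 12-gon, circumradius = √(r²−h²) = √(4.5²−4.4²) = 0.943 (perimeter = 2·12·0.943·sin(180°/12) = 5.86 mm); Combining (union): the 2 present regions are separate (no shared area or edge), so areas and boundary lengths simply add and each stays a separate island — boundary = 41.13 mm. So its perimeter = 41.13 mm. Layer 89 (z = 8.9): the sphere: section is a regular 12-gon, circumradius = √(r²−h²) = √(7.5²−1.4²) = 7.368 (perimeter = 2·12·7.368·sin(180°/12) = 45.77 mm); the r=4.5 sphere at (11, -3.5) contributes a regular 12-gon of circumradius √(4.5²−1.9²) = 4.079 (perimeter = 2·12·4.079·sin(180°/12) = 25.34 mm); Combining (union): the 2 present regions are separate (no shared area or edge), so areas and boundary lengths simply add and each stays a separate island — boundary = 71.11 mm. So its perimeter = 71.11 mm. Layer 89 is larger (71.11 vs 41.13 mm).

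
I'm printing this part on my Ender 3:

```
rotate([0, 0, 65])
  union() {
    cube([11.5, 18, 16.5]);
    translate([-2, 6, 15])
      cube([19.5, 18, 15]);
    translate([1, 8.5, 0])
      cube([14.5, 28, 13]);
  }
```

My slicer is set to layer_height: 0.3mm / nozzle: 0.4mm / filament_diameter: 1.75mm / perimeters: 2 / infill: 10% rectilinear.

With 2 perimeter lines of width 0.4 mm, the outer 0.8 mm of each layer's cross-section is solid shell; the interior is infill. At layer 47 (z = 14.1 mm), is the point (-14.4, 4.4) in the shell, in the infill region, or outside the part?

outside

At z = 14.1 mm: the 11.5×18 cube contributes its full rectangle; the cube at (-2, 6) does not reach this height (z outside [15, 30]); the cube at (1, 8.5) does not reach this height (z outside [0, 13]); Taking the union: only the 11.5×18 cube is present, so the union is just that shape — 1 connected region; (whole slice rotated 65° about Z — lengths, areas and connectivity unchanged). Overall, the cross-section is a single solid region. Undo the 65° rotation: the query point maps to (-2.098, 14.910) in the un-rotated model frame. The nearest boundary edge runs (0.00, 18.00)→(0.00, 0.00); distance from the point to it = 2.10 mm. The point is not inside any of the regions above, so it lies outside the cross-section (2.10 mm from the nearest boundary).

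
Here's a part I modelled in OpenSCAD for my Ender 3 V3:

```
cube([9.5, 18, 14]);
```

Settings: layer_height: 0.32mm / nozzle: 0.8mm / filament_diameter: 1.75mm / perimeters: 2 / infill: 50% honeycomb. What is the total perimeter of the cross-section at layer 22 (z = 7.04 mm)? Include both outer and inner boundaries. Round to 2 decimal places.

55.00 mm

At z = 7.04 mm: the 9.5×18 cube contributes its full rectangle (perimeter 55.00 mm). Overall, the cross-section is a single solid region. Total boundary length (outer) = 55.00 mm.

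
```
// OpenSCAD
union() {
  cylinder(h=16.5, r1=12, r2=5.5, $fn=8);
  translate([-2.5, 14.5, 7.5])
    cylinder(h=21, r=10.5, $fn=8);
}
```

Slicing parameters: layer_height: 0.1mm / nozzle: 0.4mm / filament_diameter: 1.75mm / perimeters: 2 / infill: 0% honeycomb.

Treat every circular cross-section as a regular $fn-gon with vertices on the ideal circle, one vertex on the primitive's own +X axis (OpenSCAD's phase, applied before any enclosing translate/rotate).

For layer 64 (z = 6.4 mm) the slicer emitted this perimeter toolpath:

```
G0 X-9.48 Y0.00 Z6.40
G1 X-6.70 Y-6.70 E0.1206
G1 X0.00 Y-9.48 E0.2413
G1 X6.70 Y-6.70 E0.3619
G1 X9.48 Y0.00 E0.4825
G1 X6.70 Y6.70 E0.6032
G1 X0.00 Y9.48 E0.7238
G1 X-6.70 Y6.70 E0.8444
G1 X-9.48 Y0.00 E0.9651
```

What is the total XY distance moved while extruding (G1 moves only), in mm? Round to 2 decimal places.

Sum the Euclidean lengths of each G1 segment: total = 58.03 mm.

58.03 mm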